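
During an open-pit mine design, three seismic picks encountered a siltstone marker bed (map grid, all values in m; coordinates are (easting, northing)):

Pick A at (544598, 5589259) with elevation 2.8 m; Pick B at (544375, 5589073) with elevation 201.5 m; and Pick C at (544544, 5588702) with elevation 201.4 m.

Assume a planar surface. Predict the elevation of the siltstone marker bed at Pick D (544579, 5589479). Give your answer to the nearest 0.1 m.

Two edge vectors: Pick A→Pick B = (-223, -186, 198.7), Pick A→Pick C = (-54, -557, 198.6).
Normal n = (Pick A→Pick B) × (Pick A→Pick C) = (73736.3, 33558, 114167).
So ∂z/∂E = −n_x/n_z = −0.645863516 and ∂z/∂N = −n_y/n_z = −0.293937828.
Intercept c from Pick A: 2.8 + 351735.98 + 1642894.65 = 1994633.43.
At (544579, 5589479): z = −351723.7 − 1642959.3 + 1994633.43 = -49.6 m.

-49.6 m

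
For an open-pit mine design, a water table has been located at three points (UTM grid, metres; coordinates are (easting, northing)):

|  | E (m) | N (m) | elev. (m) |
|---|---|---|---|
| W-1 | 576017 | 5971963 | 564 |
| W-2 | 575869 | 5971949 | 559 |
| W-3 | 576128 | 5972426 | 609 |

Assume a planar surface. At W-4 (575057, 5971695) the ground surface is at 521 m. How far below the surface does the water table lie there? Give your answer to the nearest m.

6 m

Let the plane be z = a·E + b·N + c.
W-2−W-1: −148a − 14b = −5;  W-3−W-1: 111a + 463b = 45.
Solving gives a = 0.02516052, b = 0.09116022.
Then c = 564 − a·576017 − b·5971963 = −558334.35.
At (575057, 5971695): z_contact = 14468.7 + 544381.0 − 558334.35 = 515.4 m.
Depth below ground = 521 − 515.4 = 6 m.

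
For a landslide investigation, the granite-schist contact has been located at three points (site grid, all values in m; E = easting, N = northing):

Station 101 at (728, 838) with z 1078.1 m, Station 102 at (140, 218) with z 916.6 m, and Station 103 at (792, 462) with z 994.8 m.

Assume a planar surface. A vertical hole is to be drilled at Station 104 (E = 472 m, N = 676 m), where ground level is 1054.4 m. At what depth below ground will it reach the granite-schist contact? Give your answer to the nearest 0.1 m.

22.1 m

Let the plane be z = a·E + b·N + c.
Station 102−Station 101: −588a − 620b = −161.5;  Station 103−Station 101: 64a − 376b = −83.3.
Solving gives a = 0.03481, b = 0.22747.
Then c = 1078.1 − a·728 − b·838 = 862.14.
At (472, 676): z_contact = 16.43 + 153.77 + 862.14 = 1032.34 m.
Depth below ground = 1054.4 − 1032.34 = 22.1 m.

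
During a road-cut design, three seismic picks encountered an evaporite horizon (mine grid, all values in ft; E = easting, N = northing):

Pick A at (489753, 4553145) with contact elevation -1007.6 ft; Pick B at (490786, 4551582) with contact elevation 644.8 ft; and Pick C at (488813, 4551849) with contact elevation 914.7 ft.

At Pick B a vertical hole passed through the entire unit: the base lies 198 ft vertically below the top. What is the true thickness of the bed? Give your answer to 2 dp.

Let the plane be z = a·E + b·N + c.
Pick B−Pick A: 1033a − 1563b = 1652.4;  Pick C−Pick A: −940a − 1296b = 1922.3.
Solving gives a = −0.30735, b = −1.26033.
|∇z| = √(a²+b²) = 1.29727, so dip δ = arctan(1.29727) = 52.37°.
True thickness = vertical thickness × cos δ = 198 × cos 52.37° = 120.88 ft.

120.88 ft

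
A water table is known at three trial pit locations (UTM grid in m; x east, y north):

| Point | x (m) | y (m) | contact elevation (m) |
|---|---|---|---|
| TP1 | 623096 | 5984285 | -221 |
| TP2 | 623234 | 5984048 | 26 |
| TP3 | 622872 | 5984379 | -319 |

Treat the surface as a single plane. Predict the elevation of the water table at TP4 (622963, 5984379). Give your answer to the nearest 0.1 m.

Let the plane be z = a·x + b·y + c.
TP2−TP1: 138a − 237b = 247;  TP3−TP1: −224a + 94b = −98.
Solving gives a = 0.000199422, b = −1.042077974.
Then c = -221 − a·623096 − b·5984285 = 6235746.33.
At (622963, 5984379): z = 124.2 − 6236189.5 + 6235746.33 = -319.0 m.

-319.0 m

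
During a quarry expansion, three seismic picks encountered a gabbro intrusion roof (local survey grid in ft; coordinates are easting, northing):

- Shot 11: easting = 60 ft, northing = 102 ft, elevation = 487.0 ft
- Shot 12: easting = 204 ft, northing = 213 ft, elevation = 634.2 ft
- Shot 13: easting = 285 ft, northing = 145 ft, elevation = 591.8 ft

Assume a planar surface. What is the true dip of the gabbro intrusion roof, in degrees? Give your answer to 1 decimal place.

45.0°

Let the plane be z = a·easting + b·northing + c.
Shot 12−Shot 11: 144a + 111b = 147.2;  Shot 13−Shot 11: 225a + 43b = 104.8.
Solving gives a = 0.28234, b = 0.95985.
Gradient magnitude |∇z| = √(a² + b²) = √(0.07972 + 0.92131) = 1.00051.
True dip = arctan(1.00051) = 45.0°, dipping toward SSW (azimuth ≈ 196°).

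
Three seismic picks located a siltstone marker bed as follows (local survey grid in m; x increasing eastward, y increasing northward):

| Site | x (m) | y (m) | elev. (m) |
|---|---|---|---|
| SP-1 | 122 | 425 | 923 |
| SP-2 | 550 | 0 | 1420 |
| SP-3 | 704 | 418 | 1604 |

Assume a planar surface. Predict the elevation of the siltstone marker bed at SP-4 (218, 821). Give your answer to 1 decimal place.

Let the plane be z = a·x + b·y + c.
SP-2−SP-1: 428a − 425b = 497;  SP-3−SP-1: 582a − 7b = 681.
Solving gives a = 1.17021, b = 0.00906.
Then c = 923 − a·122 − b·425 = 776.38.
At (218, 821): z = 255.1 + 7.4 + 776.38 = 1038.9 m.

1038.9 m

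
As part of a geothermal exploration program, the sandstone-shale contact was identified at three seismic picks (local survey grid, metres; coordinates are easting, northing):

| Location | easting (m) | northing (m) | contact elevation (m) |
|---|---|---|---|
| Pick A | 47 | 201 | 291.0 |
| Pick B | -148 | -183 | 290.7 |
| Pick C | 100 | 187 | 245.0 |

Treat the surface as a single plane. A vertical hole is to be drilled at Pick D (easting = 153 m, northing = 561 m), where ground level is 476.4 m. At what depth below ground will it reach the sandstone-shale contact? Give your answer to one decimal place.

126.4 m

Let the plane be z = a·easting + b·northing + c.
Pick B−Pick A: −195a − 384b = −0.3;  Pick C−Pick A: 53a − 14b = −46.
Solving gives a = −0.76509, b = 0.38930.
Then c = 291 − a·47 − b·201 = 248.71.
At (153, 561): z_contact = −117.06 + 218.40 + 248.71 = 350.05 m.
Depth below ground = 476.4 − 350.05 = 126.4 m.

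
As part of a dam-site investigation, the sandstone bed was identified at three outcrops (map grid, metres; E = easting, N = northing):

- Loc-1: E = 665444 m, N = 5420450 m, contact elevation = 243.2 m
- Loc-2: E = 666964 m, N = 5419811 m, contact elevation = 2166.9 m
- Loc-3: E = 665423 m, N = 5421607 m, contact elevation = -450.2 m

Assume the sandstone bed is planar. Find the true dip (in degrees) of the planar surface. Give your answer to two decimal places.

49.60°

Let the plane be z = a·E + b·N + c.
Loc-2−Loc-1: 1520a − 639b = 1923.7;  Loc-3−Loc-1: −21a + 1157b = −693.4.
Solving gives a = 1.02144, b = −0.58077.
Gradient magnitude |∇z| = √(a² + b²) = √(1.04334 + 0.33729) = 1.17500.
True dip = arctan(1.17500) = 49.60°, dipping toward WNW (azimuth ≈ 300°).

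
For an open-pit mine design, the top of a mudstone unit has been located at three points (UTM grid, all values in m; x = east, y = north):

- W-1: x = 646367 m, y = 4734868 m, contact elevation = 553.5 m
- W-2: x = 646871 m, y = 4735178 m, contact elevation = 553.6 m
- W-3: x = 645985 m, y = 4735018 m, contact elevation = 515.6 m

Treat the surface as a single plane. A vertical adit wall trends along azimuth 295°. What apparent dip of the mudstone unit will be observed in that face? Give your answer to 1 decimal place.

5.5°

Let the plane be z = a·x + b·y + c.
W-2−W-1: 504a + 310b = 0.1;  W-3−W-1: −382a + 150b = −37.9.
Solving gives a = 0.06063, b = −0.09825.
Unit vector along 295° is (sin 295°, cos 295°) = (-0.9063, 0.4226).
Slope in that direction = a·(-0.9063) + b·(0.4226) = −0.09648.
Apparent dip = arctan|0.09648| = 5.5° (true dip is 6.6°, so apparent ≤ true as expected).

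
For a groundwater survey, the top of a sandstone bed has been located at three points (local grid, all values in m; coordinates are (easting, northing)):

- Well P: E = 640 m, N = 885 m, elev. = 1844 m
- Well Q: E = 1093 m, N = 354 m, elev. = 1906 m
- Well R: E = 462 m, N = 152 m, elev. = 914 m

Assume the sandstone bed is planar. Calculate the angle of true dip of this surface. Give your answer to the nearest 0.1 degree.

Two edge vectors: Well P→Well Q = (453, -531, 62), Well P→Well R = (-178, -733, -930).
Normal n = (Well P→Well Q) × (Well P→Well R) = (539276, 410254, -426567).
So ∂z/∂E = −n_x/n_z = 1.26422 and ∂z/∂N = −n_y/n_z = 0.96176.
Gradient magnitude |∇z| = √(a² + b²) = √(1.59826 + 0.92498) = 1.58847.
True dip = arctan(1.58847) = 57.8°, dipping toward SW (azimuth ≈ 233°).

57.8°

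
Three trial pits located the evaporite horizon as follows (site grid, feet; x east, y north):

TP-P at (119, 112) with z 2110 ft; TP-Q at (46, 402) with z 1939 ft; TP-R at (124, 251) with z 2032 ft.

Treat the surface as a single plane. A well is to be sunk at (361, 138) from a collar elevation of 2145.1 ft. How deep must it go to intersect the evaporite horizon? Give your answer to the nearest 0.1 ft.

25.8 ft

Two edge vectors: TP-P→TP-Q = (-73, 290, -171), TP-P→TP-R = (5, 139, -78).
Normal n = (TP-P→TP-Q) × (TP-P→TP-R) = (1149, -6549, -11597).
So ∂z/∂x = −n_x/n_z = 0.09908 and ∂z/∂y = −n_y/n_z = −0.56472.
Intercept c from TP-P: 2110 − 11.79 + 63.25 = 2161.46.
At (361, 138): z_contact = 35.77 − 77.93 + 2161.46 = 2119.29 ft.
Depth below ground = 2145.1 − 2119.29 = 25.8 ft.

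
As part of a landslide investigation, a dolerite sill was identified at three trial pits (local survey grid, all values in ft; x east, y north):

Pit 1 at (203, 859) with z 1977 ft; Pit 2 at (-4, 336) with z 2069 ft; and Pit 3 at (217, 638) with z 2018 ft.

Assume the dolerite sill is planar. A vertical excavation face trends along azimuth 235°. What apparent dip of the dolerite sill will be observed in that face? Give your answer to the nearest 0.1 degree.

Let the plane be z = a·x + b·y + c.
Pit 2−Pit 1: −207a − 523b = 92;  Pit 3−Pit 1: 14a − 221b = 41.
Solving gives a = 0.02094, b = −0.18419.
Unit vector along 235° is (sin 235°, cos 235°) = (-0.8192, -0.5736).
Slope in that direction = a·(-0.8192) + b·(-0.5736) = 0.08850.
Apparent dip = arctan|0.08850| = 5.1° (true dip is 10.5°, so apparent ≤ true as expected).

5.1°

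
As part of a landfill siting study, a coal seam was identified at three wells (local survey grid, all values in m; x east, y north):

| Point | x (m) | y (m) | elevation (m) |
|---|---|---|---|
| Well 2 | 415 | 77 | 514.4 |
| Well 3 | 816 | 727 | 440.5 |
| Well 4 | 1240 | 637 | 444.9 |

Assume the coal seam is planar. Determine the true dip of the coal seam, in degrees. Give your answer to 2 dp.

6.10°

Let the plane be z = a·x + b·y + c.
Well 3−Well 2: 401a + 650b = −73.9;  Well 4−Well 2: 825a + 560b = −69.5.
Solving gives a = −0.01216, b = −0.10619.
Gradient magnitude |∇z| = √(a² + b²) = √(0.00015 + 0.01128) = 0.10688.
True dip = arctan(0.10688) = 6.10°, dipping toward N (azimuth ≈ 007°).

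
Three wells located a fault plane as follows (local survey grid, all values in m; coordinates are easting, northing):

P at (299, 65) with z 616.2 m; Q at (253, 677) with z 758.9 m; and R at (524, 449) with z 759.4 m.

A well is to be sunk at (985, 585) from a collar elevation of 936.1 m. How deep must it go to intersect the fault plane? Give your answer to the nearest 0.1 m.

Let the plane be z = a·easting + b·northing + c.
Q−P: −46a + 612b = 142.7;  R−P: 225a + 384b = 143.2.
Solving gives a = 0.21138, b = 0.24906.
Then c = 616.2 − a·299 − b·65 = 536.81.
At (985, 585): z_contact = 208.21 + 145.70 + 536.81 = 890.72 m.
Depth below ground = 936.1 − 890.72 = 45.4 m.

45.4 m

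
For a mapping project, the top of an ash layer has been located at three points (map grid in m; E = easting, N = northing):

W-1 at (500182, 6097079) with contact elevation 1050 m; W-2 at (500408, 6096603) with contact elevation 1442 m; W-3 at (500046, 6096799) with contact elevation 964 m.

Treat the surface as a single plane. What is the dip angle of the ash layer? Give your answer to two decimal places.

Two edge vectors: W-1→W-2 = (226, -476, 392), W-1→W-3 = (-136, -280, -86).
Normal n = (W-1→W-2) × (W-1→W-3) = (150696, -33876, -128016).
So ∂z/∂E = −n_x/n_z = 1.17717 and ∂z/∂N = −n_y/n_z = −0.26462.
Gradient magnitude |∇z| = √(a² + b²) = √(1.38572 + 0.07003) = 1.20654.
True dip = arctan(1.20654) = 50.35°, dipping toward WNW (azimuth ≈ 283°).

50.35°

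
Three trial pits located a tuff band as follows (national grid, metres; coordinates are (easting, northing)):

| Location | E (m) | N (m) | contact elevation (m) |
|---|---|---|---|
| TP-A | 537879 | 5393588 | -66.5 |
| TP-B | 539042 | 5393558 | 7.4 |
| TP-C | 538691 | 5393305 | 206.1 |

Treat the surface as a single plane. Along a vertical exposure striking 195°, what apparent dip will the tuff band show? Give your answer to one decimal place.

Let the plane be z = a·E + b·N + c.
TP-B−TP-A: 1163a − 30b = 73.9;  TP-C−TP-A: 812a − 283b = 272.6.
Solving gives a = 0.04179, b = −0.84335.
Unit vector along 195° is (sin 195°, cos 195°) = (-0.2588, -0.9659).
Slope in that direction = a·(-0.2588) + b·(-0.9659) = 0.80380.
Apparent dip = arctan|0.80380| = 38.8° (true dip is 40.2°, so apparent ≤ true as expected).

38.8°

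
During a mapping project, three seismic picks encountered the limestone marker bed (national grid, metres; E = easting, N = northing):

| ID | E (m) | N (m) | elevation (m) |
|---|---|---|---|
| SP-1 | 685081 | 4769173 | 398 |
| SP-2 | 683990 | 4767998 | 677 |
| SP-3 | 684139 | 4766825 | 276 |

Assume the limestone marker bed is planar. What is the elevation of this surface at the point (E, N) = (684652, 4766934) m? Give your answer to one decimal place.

Two edge vectors: SP-1→SP-2 = (-1091, -1175, 279), SP-1→SP-3 = (-942, -2348, -122).
Normal n = (SP-1→SP-2) × (SP-1→SP-3) = (798442, -395920, 1454818).
So ∂z/∂E = −n_x/n_z = −0.548826039 and ∂z/∂N = −n_y/n_z = 0.272144007.
Intercept c from SP-1: 398 + 375990.29 − 1297901.85 = −921513.56.
At (684652, 4766934): z = −375754.8 + 1297292.5 − 921513.56 = 24.1 m.

24.1 m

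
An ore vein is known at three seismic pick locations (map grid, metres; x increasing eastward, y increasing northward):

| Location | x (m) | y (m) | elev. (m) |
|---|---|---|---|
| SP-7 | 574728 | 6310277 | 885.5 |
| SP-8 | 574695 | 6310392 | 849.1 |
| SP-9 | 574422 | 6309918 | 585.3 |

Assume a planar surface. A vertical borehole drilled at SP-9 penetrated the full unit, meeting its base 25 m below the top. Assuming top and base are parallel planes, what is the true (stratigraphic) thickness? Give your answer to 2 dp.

Two edge vectors: SP-7→SP-8 = (-33, 115, -36.4), SP-7→SP-9 = (-306, -359, -300.2).
Normal n = (SP-7→SP-8) × (SP-7→SP-9) = (-47590.6, 1231.8, 47037).
So ∂z/∂x = −n_x/n_z = 1.01177 and ∂z/∂y = −n_y/n_z = −0.02619.
|∇z| = √(a²+b²) = 1.01211, so dip δ = arctan(1.01211) = 45.34°.
True thickness = vertical thickness × cos δ = 25 × cos 45.34° = 17.57 m.

17.57 m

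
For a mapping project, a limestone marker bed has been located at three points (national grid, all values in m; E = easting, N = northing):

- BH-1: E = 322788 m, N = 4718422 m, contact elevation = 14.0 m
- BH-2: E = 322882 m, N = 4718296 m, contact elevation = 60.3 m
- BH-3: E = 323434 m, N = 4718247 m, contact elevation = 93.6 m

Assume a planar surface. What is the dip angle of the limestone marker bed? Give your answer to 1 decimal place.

Let the plane be z = a·E + b·N + c.
BH-2−BH-1: 94a − 126b = 46.3;  BH-3−BH-1: 646a − 175b = 79.6.
Solving gives a = 0.02967, b = −0.34532.
Gradient magnitude |∇z| = √(a² + b²) = √(0.00088 + 0.11925) = 0.34660.
True dip = arctan(0.34660) = 19.1°, dipping toward N (azimuth ≈ 355°).

19.1°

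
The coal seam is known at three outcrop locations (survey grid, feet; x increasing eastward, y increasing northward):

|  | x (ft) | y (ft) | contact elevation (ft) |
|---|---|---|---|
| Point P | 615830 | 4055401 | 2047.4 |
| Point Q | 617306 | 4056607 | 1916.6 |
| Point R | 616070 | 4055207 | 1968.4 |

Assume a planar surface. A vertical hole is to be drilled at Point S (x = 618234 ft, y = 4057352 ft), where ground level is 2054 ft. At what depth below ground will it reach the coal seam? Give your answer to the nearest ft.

222 ft

Let the plane be z = a·x + b·y + c.
Point Q−Point P: 1476a + 1206b = −130.8;  Point R−Point P: 240a − 194b = −79.
Solving gives a = −0.20953899, b = 0.14799300.
Then c = 2047.4 − a·615830 − b·4055401 = −469083.15.
At (618234, 4057352): z_contact = −129544.1 + 600459.7 − 469083.15 = 1832.4 ft.
Depth below ground = 2054 − 1832.4 = 222 ft.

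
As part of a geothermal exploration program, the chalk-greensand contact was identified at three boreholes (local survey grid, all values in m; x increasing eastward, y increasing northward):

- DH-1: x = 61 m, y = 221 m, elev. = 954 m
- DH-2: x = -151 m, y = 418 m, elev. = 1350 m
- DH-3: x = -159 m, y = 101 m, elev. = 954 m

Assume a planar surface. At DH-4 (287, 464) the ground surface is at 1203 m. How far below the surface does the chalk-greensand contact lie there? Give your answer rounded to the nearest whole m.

97 m

Let the plane be z = a·x + b·y + c.
DH-2−DH-1: −212a + 197b = 396;  DH-3−DH-1: −220a − 120b = 0.
Solving gives a = −0.69090, b = 1.26665.
Then c = 954 − a·61 − b·221 = 716.22.
At (287, 464): z_contact = −198.3 + 587.7 + 716.22 = 1105.7 m.
Depth below ground = 1203 − 1105.7 = 97 m.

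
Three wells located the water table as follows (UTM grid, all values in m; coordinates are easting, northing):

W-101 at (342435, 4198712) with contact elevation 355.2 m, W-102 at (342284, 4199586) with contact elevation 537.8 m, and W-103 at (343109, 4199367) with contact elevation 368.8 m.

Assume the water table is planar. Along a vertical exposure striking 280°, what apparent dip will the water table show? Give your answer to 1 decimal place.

10.5°

Two edge vectors: W-101→W-102 = (-151, 874, 182.6), W-101→W-103 = (674, 655, 13.6).
Normal n = (W-101→W-102) × (W-101→W-103) = (-107716.6, 125126, -687981).
So ∂z/∂easting = −n_x/n_z = −0.15657 and ∂z/∂northing = −n_y/n_z = 0.18187.
Unit vector along 280° is (sin 280°, cos 280°) = (-0.9848, 0.1736).
Slope in that direction = a·(-0.9848) + b·(0.1736) = 0.18577.
Apparent dip = arctan|0.18577| = 10.5° (true dip is 13.5°, so apparent ≤ true as expected).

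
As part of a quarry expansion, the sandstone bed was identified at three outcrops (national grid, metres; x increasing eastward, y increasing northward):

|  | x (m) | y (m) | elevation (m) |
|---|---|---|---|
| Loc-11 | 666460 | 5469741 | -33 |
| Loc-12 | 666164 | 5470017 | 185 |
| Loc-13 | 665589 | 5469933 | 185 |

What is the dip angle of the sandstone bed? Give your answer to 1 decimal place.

Let the plane be z = a·x + b·y + c.
Loc-12−Loc-11: −296a + 276b = 218;  Loc-13−Loc-11: −871a + 192b = 218.
Solving gives a = −0.09976, b = 0.68287.
Gradient magnitude |∇z| = √(a² + b²) = √(0.00995 + 0.46631) = 0.69012.
True dip = arctan(0.69012) = 34.6°, dipping toward S (azimuth ≈ 172°).

34.6°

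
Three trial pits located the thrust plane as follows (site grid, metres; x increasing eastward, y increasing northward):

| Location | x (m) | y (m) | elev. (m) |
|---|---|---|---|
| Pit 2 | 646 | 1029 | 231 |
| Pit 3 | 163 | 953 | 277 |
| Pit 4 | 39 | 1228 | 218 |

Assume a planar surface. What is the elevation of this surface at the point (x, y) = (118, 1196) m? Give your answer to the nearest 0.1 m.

221.2 m

Two edge vectors: Pit 2→Pit 3 = (-483, -76, 46), Pit 2→Pit 4 = (-607, 199, -13).
Normal n = (Pit 2→Pit 3) × (Pit 2→Pit 4) = (-8166, -34201, -142249).
So ∂z/∂x = −n_x/n_z = −0.057406 and ∂z/∂y = −n_y/n_z = −0.240431.
Intercept c from Pit 2: 231 + 37.08 + 247.40 = 515.49.
At (118, 1196): z = −6.8 − 287.6 + 515.49 = 221.2 m.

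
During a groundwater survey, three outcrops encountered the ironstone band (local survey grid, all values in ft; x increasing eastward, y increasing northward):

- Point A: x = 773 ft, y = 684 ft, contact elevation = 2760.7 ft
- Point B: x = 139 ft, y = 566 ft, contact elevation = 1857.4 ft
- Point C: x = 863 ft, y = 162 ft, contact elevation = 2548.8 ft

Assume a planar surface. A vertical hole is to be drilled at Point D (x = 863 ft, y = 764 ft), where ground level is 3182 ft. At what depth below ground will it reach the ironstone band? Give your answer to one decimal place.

Two edge vectors: Point A→Point B = (-634, -118, -903.3), Point A→Point C = (90, -522, -211.9).
Normal n = (Point A→Point B) × (Point A→Point C) = (-446518.4, -215641.6, 341568).
So ∂z/∂x = −n_x/n_z = 1.30726 and ∂z/∂y = −n_y/n_z = 0.63133.
Intercept c from Point A: 2760.7 − 1010.51 − 431.83 = 1318.36.
At (863, 764): z_contact = 1128.17 + 482.33 + 1318.36 = 2928.86 ft.
Depth below ground = 3182 − 2928.86 = 253.1 ft.

253.1 ft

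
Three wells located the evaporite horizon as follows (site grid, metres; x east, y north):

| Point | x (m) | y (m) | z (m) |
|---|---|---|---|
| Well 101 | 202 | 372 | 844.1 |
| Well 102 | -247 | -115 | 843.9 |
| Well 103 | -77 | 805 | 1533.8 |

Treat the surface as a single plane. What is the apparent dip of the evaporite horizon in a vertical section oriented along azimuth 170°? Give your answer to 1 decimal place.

47.7°

Let the plane be z = a·x + b·y + c.
Well 102−Well 101: −449a − 487b = −0.2;  Well 103−Well 101: −279a + 433b = 689.7.
Solving gives a = −1.01667, b = 0.93776.
Unit vector along 170° is (sin 170°, cos 170°) = (0.1736, -0.9848).
Slope in that direction = a·(0.1736) + b·(-0.9848) = −1.10005.
Apparent dip = arctan|1.10005| = 47.7° (true dip is 54.1°, so apparent ≤ true as expected).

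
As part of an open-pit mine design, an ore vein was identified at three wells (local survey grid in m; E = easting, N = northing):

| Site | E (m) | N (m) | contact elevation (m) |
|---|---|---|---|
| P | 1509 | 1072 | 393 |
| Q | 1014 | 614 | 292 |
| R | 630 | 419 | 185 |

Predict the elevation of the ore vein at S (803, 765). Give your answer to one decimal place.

Let the plane be z = a·E + b·N + c.
Q−P: −495a − 458b = −101;  R−P: −879a − 653b = −208.
Solving gives a = 0.369403, b = −0.178721.
Then c = 393 − a·1509 − b·1072 = 27.16.
At (803, 765): z = 296.6 − 136.7 + 27.16 = 187.1 m.

187.1 m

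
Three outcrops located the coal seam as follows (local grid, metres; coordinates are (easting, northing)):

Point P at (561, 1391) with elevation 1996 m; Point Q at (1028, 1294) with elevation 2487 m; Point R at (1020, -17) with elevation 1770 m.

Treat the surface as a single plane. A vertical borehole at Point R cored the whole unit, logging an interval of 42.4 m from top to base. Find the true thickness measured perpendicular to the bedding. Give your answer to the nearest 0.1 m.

26.1 m

Two edge vectors: Point P→Point Q = (467, -97, 491), Point P→Point R = (459, -1408, -226).
Normal n = (Point P→Point Q) × (Point P→Point R) = (713250, 330911, -613013).
So ∂z/∂E = −n_x/n_z = 1.16352 and ∂z/∂N = −n_y/n_z = 0.53981.
|∇z| = √(a²+b²) = 1.28264, so dip δ = arctan(1.28264) = 52.06°.
True thickness = vertical thickness × cos δ = 42.4 × cos 52.06° = 26.1 m.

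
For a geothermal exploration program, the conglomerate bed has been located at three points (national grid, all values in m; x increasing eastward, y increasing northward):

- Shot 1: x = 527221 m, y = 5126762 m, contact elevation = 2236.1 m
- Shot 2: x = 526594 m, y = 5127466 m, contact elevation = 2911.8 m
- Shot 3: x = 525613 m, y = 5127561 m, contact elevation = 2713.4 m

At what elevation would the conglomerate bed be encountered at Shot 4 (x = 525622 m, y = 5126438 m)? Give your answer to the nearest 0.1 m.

1315.3 m

Let the plane be z = a·x + b·y + c.
Shot 2−Shot 1: −627a + 704b = 675.7;  Shot 3−Shot 1: −1608a + 799b = 477.3.
Solving gives a = 0.323052361, b = 1.247519646.
Then c = 2236.1 − a·527221 − b·5126762 = −6563820.20.
At (525622, 5126438): z = 169803.4 + 6395332.1 − 6563820.20 = 1315.3 m.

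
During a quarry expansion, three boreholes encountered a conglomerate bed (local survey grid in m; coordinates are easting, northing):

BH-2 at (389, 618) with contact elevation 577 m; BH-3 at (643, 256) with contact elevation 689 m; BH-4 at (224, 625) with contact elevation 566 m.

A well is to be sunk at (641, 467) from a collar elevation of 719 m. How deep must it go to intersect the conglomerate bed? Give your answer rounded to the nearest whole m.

87 m

Two edge vectors: BH-2→BH-3 = (254, -362, 112), BH-2→BH-4 = (-165, 7, -11).
Normal n = (BH-2→BH-3) × (BH-2→BH-4) = (3198, -15686, -57952).
So ∂z/∂easting = −n_x/n_z = 0.05518 and ∂z/∂northing = −n_y/n_z = −0.27067.
Intercept c from BH-2: 577 − 21.47 + 167.28 = 722.81.
At (641, 467): z_contact = 35.4 − 126.4 + 722.81 = 631.8 m.
Depth below ground = 719 − 631.8 = 87 m.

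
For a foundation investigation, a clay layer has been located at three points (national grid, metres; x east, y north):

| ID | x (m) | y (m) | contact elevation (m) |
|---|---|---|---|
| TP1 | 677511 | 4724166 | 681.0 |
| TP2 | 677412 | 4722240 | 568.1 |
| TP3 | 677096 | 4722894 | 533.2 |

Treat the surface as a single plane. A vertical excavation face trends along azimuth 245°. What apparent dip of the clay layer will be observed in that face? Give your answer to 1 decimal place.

11.9°

Let the plane be z = a·x + b·y + c.
TP2−TP1: −99a − 1926b = −112.9;  TP3−TP1: −415a − 1272b = −147.8.
Solving gives a = 0.20948, b = 0.04785.
Unit vector along 245° is (sin 245°, cos 245°) = (-0.9063, -0.4226).
Slope in that direction = a·(-0.9063) + b·(-0.4226) = −0.21007.
Apparent dip = arctan|0.21007| = 11.9° (true dip is 12.1°, so apparent ≤ true as expected).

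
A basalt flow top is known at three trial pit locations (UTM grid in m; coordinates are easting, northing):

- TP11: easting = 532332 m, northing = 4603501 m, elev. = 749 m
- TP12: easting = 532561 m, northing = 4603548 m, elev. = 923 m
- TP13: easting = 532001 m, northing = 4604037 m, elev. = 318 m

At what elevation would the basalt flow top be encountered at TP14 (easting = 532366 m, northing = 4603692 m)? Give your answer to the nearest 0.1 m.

Two edge vectors: TP11→TP12 = (229, 47, 174), TP11→TP13 = (-331, 536, -431).
Normal n = (TP11→TP12) × (TP11→TP13) = (-113521, 41105, 138301).
So ∂z/∂easting = −n_x/n_z = 0.820825591 and ∂z/∂northing = −n_y/n_z = −0.297214048.
Intercept c from TP11: 749 − 436951.73 + 1368225.17 = 932022.44.
At (532366, 4603692): z = 436979.6 − 1368281.9 + 932022.44 = 720.1 m.

720.1 m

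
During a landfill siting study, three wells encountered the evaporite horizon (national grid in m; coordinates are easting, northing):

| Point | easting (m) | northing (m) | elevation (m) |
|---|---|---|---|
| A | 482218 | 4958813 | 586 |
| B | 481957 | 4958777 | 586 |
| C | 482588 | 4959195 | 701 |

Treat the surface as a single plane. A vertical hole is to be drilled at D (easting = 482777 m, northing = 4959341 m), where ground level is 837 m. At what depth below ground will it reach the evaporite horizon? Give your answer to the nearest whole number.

94 m

Two edge vectors: A→B = (-261, -36, 0), A→C = (370, 382, 115).
Normal n = (A→B) × (A→C) = (-4140, 30015, -86382).
So ∂z/∂easting = −n_x/n_z = −0.04792665 and ∂z/∂northing = −n_y/n_z = 0.34746822.
Intercept c from A: 586 + 23111.09 − 1723029.94 = −1699332.85.
At (482777, 4959341): z_contact = −23137.9 + 1723213.4 − 1699332.85 = 742.7 m.
Depth below ground = 837 − 742.7 = 94 m.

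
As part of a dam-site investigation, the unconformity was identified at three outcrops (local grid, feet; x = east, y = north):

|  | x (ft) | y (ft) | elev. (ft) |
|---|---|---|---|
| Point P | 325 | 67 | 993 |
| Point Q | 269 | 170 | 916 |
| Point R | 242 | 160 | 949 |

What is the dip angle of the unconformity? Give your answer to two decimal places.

54.74°

Two edge vectors: Point P→Point Q = (-56, 103, -77), Point P→Point R = (-83, 93, -44).
Normal n = (Point P→Point Q) × (Point P→Point R) = (2629, 3927, 3341).
So ∂z/∂x = −n_x/n_z = −0.78689 and ∂z/∂y = −n_y/n_z = −1.17540.
Gradient magnitude |∇z| = √(a² + b²) = √(0.61920 + 1.38156) = 1.41448.
True dip = arctan(1.41448) = 54.74°, dipping toward NE (azimuth ≈ 034°).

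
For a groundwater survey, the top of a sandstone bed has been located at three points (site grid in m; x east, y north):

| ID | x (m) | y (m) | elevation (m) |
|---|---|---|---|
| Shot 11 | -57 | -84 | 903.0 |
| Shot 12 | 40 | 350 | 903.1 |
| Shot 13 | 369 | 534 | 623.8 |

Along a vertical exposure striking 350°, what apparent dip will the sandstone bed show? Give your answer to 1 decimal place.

Two edge vectors: Shot 11→Shot 12 = (97, 434, 0.1), Shot 11→Shot 13 = (426, 618, -279.2).
Normal n = (Shot 11→Shot 12) × (Shot 11→Shot 13) = (-121234.6, 27125, -124938).
So ∂z/∂x = −n_x/n_z = −0.97036 and ∂z/∂y = −n_y/n_z = 0.21711.
Unit vector along 350° is (sin 350°, cos 350°) = (-0.1736, 0.9848).
Slope in that direction = a·(-0.1736) + b·(0.9848) = 0.38231.
Apparent dip = arctan|0.38231| = 20.9° (true dip is 44.8°, so apparent ≤ true as expected).

20.9°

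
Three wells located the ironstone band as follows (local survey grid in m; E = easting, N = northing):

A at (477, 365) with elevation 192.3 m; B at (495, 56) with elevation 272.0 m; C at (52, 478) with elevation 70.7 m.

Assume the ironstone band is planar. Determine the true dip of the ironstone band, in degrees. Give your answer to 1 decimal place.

Let the plane be z = a·E + b·N + c.
B−A: 18a − 309b = 79.7;  C−A: −425a + 113b = −121.6.
Solving gives a = 0.22096, b = −0.24506.
Gradient magnitude |∇z| = √(a² + b²) = √(0.04882 + 0.06005) = 0.32997.
True dip = arctan(0.32997) = 18.3°, dipping toward NW (azimuth ≈ 318°).

18.3°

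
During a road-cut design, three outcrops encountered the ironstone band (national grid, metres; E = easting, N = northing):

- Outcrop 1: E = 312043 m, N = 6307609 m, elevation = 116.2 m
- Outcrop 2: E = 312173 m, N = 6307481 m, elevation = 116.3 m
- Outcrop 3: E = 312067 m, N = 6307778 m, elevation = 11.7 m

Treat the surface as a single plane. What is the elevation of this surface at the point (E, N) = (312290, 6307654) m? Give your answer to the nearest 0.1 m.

Let the plane be z = a·E + b·N + c.
Outcrop 2−Outcrop 1: 130a − 128b = 0.1;  Outcrop 3−Outcrop 1: 24a + 169b = −104.5.
Solving gives a = −0.533467774, b = −0.542584458.
Then c = 116.2 − a·312043 − b·6307609 = 3588991.70.
At (312290, 6307654): z = −166596.7 − 3422435.0 + 3588991.70 = -40.0 m.

-40.0 m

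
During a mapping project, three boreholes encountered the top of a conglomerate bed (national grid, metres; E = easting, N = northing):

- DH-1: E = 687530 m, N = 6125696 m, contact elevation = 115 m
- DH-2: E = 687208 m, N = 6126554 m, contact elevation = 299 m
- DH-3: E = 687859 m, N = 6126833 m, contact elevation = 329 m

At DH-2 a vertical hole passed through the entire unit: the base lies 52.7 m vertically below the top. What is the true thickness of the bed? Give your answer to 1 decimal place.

Let the plane be z = a·E + b·N + c.
DH-2−DH-1: −322a + 858b = 184;  DH-3−DH-1: 329a + 1137b = 214.
Solving gives a = −0.03948, b = 0.19964.
|∇z| = √(a²+b²) = 0.20350, so dip δ = arctan(0.20350) = 11.50°.
True thickness = vertical thickness × cos δ = 52.7 × cos 11.50° = 51.6 m.

51.6 m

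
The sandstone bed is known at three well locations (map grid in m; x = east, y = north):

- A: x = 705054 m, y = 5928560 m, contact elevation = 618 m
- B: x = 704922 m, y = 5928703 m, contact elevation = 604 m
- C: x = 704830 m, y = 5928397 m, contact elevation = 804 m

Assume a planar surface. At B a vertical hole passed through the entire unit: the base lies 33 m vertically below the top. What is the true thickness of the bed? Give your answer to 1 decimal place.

27.2 m

Let the plane be z = a·x + b·y + c.
B−A: −132a + 143b = −14;  C−A: −224a − 163b = 186.
Solving gives a = −0.45410, b = −0.51707.
|∇z| = √(a²+b²) = 0.68816, so dip δ = arctan(0.68816) = 34.53°.
True thickness = vertical thickness × cos δ = 33 × cos 34.53° = 27.2 m.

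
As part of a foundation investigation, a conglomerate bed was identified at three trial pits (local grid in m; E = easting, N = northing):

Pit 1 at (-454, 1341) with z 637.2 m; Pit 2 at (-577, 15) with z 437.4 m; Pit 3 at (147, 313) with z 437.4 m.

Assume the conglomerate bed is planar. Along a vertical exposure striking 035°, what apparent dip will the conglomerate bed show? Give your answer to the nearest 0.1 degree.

Let the plane be z = a·E + b·N + c.
Pit 2−Pit 1: −123a − 1326b = −199.8;  Pit 3−Pit 1: 601a − 1028b = −199.8.
Solving gives a = −0.06448, b = 0.15666.
Unit vector along 035° is (sin 35°, cos 35°) = (0.5736, 0.8192).
Slope in that direction = a·(0.5736) + b·(0.8192) = 0.09134.
Apparent dip = arctan|0.09134| = 5.2° (true dip is 9.6°, so apparent ≤ true as expected).

5.2°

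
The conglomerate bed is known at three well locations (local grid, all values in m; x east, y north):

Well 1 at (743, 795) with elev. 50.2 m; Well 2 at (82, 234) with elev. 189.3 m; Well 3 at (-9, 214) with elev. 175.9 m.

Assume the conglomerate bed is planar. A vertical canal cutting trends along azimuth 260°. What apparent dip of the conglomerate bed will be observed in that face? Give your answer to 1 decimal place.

Let the plane be z = a·x + b·y + c.
Well 2−Well 1: −661a − 561b = 139.1;  Well 3−Well 1: −752a − 581b = 125.7.
Solving gives a = 0.27225, b = −0.56873.
Unit vector along 260° is (sin 260°, cos 260°) = (-0.9848, -0.1736).
Slope in that direction = a·(-0.9848) + b·(-0.1736) = −0.16935.
Apparent dip = arctan|0.16935| = 9.6° (true dip is 32.2°, so apparent ≤ true as expected).

9.6°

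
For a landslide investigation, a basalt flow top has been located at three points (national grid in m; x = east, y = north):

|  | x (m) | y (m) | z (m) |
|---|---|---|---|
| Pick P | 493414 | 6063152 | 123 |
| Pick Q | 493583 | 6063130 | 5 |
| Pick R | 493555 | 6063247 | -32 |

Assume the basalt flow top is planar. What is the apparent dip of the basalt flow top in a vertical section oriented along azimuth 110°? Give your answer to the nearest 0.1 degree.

28.7°

Let the plane be z = a·x + b·y + c.
Pick Q−Pick P: 169a − 22b = −118;  Pick R−Pick P: 141a + 95b = −155.
Solving gives a = −0.76317, b = −0.49888.
Unit vector along 110° is (sin 110°, cos 110°) = (0.9397, -0.3420).
Slope in that direction = a·(0.9397) + b·(-0.3420) = −0.54652.
Apparent dip = arctan|0.54652| = 28.7° (true dip is 42.4°, so apparent ≤ true as expected).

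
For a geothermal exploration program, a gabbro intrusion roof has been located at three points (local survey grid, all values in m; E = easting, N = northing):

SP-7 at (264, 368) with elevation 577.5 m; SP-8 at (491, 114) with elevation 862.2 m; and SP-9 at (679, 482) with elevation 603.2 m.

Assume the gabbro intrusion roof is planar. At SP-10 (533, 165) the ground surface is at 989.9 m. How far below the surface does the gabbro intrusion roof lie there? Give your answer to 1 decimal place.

158.9 m

Let the plane be z = a·E + b·N + c.
SP-8−SP-7: 227a − 254b = 284.7;  SP-9−SP-7: 415a + 114b = 25.7.
Solving gives a = 0.29693, b = −0.85550.
Then c = 577.5 − a·264 − b·368 = 813.93.
At (533, 165): z_contact = 158.26 − 141.16 + 813.93 = 831.04 m.
Depth below ground = 989.9 − 831.04 = 158.9 m.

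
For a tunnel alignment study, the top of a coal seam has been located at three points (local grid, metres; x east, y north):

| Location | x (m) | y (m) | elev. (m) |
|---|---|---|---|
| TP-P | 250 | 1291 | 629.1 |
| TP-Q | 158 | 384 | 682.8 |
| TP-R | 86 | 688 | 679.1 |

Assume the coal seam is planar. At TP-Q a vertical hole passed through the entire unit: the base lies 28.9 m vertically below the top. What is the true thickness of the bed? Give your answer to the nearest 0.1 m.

Let the plane be z = a·x + b·y + c.
TP-Q−TP-P: −92a − 907b = 53.7;  TP-R−TP-P: −164a − 603b = 50.
Solving gives a = −0.13904, b = −0.04510.
|∇z| = √(a²+b²) = 0.14618, so dip δ = arctan(0.14618) = 8.32°.
True thickness = vertical thickness × cos δ = 28.9 × cos 8.32° = 28.6 m.

28.6 m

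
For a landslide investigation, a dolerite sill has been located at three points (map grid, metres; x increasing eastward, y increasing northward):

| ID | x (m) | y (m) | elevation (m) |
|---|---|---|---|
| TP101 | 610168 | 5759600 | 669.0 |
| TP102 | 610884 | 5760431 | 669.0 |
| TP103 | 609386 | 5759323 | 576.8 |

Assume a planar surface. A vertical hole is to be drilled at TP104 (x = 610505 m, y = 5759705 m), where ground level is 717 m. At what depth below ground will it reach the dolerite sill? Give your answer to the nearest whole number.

6 m

Let the plane be z = a·x + b·y + c.
TP102−TP101: 716a + 831b = 0;  TP103−TP101: −782a − 277b = −92.2.
Solving gives a = 0.16969325, b = −0.14620983.
Then c = 669 − a·610168 − b·5759600 = 739237.74.
At (610505, 5759705): z_contact = 103598.6 − 842125.5 + 739237.74 = 710.8 m.
Depth below ground = 717 − 710.8 = 6 m.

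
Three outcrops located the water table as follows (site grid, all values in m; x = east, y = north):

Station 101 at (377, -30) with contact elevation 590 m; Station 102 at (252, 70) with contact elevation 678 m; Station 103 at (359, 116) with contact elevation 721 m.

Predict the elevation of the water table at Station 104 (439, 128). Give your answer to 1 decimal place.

Let the plane be z = a·x + b·y + c.
Station 102−Station 101: −125a + 100b = 88;  Station 103−Station 101: −18a + 146b = 131.
Solving gives a = 0.01532, b = 0.89915.
Then c = 590 − a·377 − b·-30 = 611.20.
At (439, 128): z = 6.7 + 115.1 + 611.20 = 733.0 m.

733.0 m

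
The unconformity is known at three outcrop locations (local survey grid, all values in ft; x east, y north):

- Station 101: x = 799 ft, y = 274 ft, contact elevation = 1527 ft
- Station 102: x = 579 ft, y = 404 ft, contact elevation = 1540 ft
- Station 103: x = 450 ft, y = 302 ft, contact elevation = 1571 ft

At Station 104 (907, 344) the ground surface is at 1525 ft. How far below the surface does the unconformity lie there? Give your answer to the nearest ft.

Two edge vectors: Station 101→Station 102 = (-220, 130, 13), Station 101→Station 103 = (-349, 28, 44).
Normal n = (Station 101→Station 102) × (Station 101→Station 103) = (5356, 5143, 39210).
So ∂z/∂x = −n_x/n_z = −0.13660 and ∂z/∂y = −n_y/n_z = −0.13117.
Intercept c from Station 101: 1527 + 109.14 + 35.94 = 1672.08.
At (907, 344): z_contact = −123.9 − 45.1 + 1672.08 = 1503.1 ft.
Depth below ground = 1525 − 1503.1 = 22 ft.

22 ft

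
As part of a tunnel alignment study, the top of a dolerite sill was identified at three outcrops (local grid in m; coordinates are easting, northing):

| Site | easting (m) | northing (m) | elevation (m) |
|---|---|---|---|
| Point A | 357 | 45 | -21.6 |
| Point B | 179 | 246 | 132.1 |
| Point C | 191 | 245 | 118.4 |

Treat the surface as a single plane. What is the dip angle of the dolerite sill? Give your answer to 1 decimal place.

Let the plane be z = a·easting + b·northing + c.
Point B−Point A: −178a + 201b = 153.7;  Point C−Point A: −166a + 200b = 140.
Solving gives a = −1.16383, b = −0.26598.
Gradient magnitude |∇z| = √(a² + b²) = √(1.35450 + 0.07075) = 1.19384.
True dip = arctan(1.19384) = 50.0°, dipping toward ENE (azimuth ≈ 077°).

50.0°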